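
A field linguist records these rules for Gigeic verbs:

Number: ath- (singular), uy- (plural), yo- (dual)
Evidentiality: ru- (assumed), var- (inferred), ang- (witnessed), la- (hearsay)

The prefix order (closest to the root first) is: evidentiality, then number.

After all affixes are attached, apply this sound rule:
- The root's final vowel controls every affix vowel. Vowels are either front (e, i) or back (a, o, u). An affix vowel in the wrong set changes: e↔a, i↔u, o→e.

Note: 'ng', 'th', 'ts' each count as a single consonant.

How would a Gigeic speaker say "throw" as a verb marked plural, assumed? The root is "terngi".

Attach evidentiality assumed ru- → ruterngi.
Attach number plural uy- → uyruterngi.
Apply vowel harmony: uyruterngi → iyriterngi.

iyriterngi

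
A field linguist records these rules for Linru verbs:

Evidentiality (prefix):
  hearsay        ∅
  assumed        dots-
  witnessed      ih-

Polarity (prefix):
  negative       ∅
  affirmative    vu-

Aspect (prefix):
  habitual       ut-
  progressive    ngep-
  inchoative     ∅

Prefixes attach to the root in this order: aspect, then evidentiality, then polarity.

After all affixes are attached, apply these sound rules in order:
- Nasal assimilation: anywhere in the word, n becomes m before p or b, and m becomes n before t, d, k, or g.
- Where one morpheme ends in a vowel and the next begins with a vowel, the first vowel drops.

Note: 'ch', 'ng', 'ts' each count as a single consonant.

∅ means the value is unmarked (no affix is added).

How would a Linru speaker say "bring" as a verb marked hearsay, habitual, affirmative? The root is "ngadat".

vutngadat

Attach aspect habitual ut- → utngadat.
evidentiality = hearsay: zero marking, form stays utngadat.
Attach polarity affirmative vu- → vuutngadat.
Nasal assimilation: no change.
Apply vowel deletion: vuutngadat → vutngadat.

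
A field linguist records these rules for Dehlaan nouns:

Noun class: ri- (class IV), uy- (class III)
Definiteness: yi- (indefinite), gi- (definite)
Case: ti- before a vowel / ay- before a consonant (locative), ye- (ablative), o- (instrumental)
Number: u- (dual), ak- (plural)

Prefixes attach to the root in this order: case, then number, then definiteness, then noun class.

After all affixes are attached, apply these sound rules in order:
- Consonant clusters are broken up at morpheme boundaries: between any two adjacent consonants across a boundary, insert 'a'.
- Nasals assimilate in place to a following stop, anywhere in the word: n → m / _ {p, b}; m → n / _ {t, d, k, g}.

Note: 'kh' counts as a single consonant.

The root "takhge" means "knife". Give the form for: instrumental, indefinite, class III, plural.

Attach case instrumental o- → otakhge.
Attach number plural ak- → akotakhge.
Attach definiteness indefinite yi- → yiakotakhge.
Attach noun class class III uy- → uyyiakotakhge.
Apply epenthesis: uyyiakotakhge → uyayiakotakhge.
Nasal assimilation: no change.

uyayiakotakhge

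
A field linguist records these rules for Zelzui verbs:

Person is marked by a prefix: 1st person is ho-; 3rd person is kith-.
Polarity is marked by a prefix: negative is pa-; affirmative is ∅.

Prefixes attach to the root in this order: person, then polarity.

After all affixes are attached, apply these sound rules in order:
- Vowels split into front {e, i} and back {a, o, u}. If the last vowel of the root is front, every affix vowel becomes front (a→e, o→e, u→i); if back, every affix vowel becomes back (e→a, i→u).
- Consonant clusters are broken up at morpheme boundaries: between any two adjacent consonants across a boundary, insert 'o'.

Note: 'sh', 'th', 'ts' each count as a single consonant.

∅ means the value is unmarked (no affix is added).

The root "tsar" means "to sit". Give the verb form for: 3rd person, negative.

pakuthotsar

Attach person 3rd person kith- → kithtsar.
Attach polarity negative pa- → pakithtsar.
Apply vowel harmony: pakithtsar → pakuthtsar.
Apply epenthesis: pakuthtsar → pakuthotsar.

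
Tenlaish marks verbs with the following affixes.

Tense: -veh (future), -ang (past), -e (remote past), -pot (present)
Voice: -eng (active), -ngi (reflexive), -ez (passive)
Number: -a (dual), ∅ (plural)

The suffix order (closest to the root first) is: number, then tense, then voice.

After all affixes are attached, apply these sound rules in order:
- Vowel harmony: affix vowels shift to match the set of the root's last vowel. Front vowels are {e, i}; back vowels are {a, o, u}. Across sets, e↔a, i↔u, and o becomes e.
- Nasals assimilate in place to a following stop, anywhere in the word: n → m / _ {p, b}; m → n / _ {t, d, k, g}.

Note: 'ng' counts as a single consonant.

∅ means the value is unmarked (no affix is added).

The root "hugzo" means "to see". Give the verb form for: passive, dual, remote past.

Attach number dual -a → hugzoa.
Attach tense remote past -e → hugzoae.
Attach voice passive -ez → hugzoaeez.
Apply vowel harmony: hugzoaeez → hugzoaaaz.
Nasal assimilation: no change.

hugzoaaaz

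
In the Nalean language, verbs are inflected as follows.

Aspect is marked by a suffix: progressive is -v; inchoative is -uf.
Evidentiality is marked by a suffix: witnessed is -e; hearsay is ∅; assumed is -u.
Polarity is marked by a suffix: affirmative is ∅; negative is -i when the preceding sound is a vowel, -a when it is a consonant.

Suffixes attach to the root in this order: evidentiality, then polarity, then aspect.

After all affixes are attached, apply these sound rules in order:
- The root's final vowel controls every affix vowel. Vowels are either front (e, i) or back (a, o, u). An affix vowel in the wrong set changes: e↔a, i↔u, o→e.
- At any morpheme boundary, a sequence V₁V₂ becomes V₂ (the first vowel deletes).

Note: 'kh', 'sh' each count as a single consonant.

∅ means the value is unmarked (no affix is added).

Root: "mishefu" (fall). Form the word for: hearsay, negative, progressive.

mishefuv

evidentiality = hearsay: zero marking, form stays mishefu.
Attach polarity negative -i (after vowel 'u') → mishefui.
Attach aspect progressive -v → mishefuiv.
Apply vowel harmony: mishefuiv → mishefuuv.
Apply vowel deletion: mishefuuv → mishefuv.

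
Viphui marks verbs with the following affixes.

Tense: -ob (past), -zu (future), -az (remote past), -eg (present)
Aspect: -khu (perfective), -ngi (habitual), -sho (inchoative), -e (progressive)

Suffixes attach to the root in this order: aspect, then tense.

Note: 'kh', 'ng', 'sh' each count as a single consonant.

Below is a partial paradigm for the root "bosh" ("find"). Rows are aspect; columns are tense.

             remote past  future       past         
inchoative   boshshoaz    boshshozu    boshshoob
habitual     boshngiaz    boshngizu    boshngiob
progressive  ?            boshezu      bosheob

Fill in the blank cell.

bosheaz

Attach aspect progressive -e → boshe.
Attach tense remote past -az → bosheaz.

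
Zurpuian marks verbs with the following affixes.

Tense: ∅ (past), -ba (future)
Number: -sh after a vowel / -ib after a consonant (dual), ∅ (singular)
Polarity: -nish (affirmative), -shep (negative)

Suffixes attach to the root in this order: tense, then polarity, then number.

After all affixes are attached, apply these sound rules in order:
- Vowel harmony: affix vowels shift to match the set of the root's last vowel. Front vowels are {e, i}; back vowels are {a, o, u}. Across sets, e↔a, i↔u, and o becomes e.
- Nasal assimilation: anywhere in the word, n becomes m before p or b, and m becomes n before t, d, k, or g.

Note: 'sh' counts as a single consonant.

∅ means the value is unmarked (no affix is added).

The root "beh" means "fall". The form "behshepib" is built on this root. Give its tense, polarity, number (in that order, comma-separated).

Segment: beh-shep-ib.
tense: ∅ → past.
polarity: -shep → negative.
number: -sh/ib → dual.

past, negative, dual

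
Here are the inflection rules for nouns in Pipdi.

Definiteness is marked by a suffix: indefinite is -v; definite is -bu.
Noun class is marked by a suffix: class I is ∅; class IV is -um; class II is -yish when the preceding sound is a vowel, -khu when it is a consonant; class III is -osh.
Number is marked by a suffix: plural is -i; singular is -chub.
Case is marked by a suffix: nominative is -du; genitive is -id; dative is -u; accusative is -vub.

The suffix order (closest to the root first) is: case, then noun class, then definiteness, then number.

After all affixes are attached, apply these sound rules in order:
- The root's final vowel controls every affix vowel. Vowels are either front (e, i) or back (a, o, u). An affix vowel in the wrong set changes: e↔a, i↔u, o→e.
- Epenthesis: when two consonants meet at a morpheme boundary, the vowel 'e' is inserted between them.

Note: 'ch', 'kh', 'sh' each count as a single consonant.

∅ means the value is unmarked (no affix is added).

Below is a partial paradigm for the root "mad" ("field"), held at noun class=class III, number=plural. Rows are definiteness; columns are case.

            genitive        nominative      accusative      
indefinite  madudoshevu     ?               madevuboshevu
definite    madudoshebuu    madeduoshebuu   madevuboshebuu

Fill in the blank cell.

Attach case nominative -du → maddu.
Attach noun class class III -osh → madduosh.
Attach definiteness indefinite -v → madduoshv.
Attach number plural -i → madduoshvi.
Apply vowel harmony: madduoshvi → madduoshvu.
Apply epenthesis: madduoshvu → madeduoshevu.

madeduoshevu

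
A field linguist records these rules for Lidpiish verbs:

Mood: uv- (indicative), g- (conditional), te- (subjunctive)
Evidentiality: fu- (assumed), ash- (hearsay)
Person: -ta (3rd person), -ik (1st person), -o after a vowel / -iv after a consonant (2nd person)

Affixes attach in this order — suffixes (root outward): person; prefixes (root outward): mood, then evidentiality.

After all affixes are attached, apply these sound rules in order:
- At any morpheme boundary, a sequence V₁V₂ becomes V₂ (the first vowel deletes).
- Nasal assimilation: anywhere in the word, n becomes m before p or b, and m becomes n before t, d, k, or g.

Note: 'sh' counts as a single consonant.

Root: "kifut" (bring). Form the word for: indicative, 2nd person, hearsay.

Attach mood indicative uv- → uvkifut.
Attach person 2nd person -iv (after consonant 't') → uvkifutiv.
Attach evidentiality hearsay ash- → ashuvkifutiv.
Vowel deletion: no change.
Nasal assimilation: no change.

ashuvkifutiv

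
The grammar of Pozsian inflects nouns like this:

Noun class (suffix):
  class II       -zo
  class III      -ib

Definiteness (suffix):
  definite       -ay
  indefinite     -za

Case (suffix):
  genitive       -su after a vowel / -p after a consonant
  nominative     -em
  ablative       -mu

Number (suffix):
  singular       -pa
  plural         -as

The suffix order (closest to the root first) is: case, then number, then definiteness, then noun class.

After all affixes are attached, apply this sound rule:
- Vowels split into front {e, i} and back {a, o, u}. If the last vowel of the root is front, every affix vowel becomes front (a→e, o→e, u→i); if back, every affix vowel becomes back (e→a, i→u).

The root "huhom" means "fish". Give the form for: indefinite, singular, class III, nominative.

huhomampazaub

Attach case nominative -em → huhomem.
Attach number singular -pa → huhomempa.
Attach definiteness indefinite -za → huhomempaza.
Attach noun class class III -ib → huhomempazaib.
Apply vowel harmony: huhomempazaib → huhomampazaub.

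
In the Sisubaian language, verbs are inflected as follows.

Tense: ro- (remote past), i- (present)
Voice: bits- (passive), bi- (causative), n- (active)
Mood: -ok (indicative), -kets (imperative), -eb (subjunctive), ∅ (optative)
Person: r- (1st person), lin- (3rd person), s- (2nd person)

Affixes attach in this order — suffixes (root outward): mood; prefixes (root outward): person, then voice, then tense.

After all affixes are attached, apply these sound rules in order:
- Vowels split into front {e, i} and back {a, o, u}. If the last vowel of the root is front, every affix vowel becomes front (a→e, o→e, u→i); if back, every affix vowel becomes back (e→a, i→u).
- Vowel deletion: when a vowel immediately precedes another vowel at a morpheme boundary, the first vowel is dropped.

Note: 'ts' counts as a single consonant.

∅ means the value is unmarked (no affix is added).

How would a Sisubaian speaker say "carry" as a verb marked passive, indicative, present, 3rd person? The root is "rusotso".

ubutslunrusotsok

Attach person 3rd person lin- → linrusotso.
Attach voice passive bits- → bitslinrusotso.
Attach mood indicative -ok → bitslinrusotsook.
Attach tense present i- → ibitslinrusotsook.
Apply vowel harmony: ibitslinrusotsook → ubutslunrusotsook.
Apply vowel deletion: ubutslunrusotsook → ubutslunrusotsok.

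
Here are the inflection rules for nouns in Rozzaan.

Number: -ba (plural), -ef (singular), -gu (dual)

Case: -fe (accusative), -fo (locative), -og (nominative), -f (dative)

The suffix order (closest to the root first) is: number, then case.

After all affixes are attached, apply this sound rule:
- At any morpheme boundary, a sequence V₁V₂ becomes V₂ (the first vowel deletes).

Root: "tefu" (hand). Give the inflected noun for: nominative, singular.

tefefog

Attach number singular -ef → tefuef.
Attach case nominative -og → tefuefog.
Apply vowel deletion: tefuefog → tefefog.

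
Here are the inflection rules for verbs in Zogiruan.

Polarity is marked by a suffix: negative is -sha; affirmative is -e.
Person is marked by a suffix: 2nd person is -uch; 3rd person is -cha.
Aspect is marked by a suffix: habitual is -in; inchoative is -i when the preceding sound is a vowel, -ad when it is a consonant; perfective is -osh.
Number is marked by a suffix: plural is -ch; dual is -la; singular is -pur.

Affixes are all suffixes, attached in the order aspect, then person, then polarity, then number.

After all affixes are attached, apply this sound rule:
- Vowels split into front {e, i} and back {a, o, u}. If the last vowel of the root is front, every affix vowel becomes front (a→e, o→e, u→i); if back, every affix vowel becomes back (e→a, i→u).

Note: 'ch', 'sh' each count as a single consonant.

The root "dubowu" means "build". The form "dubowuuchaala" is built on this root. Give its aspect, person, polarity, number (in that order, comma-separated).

Segment: dubowu-i-cha-e-la.
aspect: -i/ad → inchoative.
person: -cha → 3rd person.
polarity: -e → affirmative.
number: -la → dual.

inchoative, 3rd person, affirmative, dual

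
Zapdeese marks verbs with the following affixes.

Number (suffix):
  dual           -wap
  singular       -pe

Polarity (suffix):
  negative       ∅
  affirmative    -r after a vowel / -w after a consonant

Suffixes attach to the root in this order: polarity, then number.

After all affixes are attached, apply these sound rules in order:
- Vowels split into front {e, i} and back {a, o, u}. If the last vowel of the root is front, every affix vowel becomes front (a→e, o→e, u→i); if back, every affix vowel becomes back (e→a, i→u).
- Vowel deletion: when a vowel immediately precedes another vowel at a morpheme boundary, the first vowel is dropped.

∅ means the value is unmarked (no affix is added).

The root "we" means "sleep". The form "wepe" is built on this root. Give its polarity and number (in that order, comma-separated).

negative, singular

Segment: we-pe.
polarity: ∅ → negative.
number: -pe → singular.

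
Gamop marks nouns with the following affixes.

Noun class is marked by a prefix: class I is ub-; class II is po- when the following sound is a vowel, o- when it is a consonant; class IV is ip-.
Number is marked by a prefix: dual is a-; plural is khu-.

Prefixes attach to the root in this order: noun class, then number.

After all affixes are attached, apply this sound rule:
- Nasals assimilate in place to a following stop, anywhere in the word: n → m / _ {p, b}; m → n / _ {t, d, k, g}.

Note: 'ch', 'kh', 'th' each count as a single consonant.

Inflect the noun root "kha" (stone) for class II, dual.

aokha

Attach noun class class II o- (before consonant 'kh') → okha.
Attach number dual a- → aokha.
Nasal assimilation: no change.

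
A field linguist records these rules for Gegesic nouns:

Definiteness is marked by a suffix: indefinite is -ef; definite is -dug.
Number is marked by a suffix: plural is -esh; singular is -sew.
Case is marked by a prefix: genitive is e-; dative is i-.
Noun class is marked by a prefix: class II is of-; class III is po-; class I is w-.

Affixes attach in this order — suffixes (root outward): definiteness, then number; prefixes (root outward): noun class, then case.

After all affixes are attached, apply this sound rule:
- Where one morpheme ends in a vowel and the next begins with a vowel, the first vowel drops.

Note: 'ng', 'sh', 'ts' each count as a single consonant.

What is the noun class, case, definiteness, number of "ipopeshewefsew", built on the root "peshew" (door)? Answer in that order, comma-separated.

Segment: i-po-peshew-ef-sew.
noun class: po- → class III.
case: i- → dative.
definiteness: -ef → indefinite.
number: -sew → singular.

class III, dative, indefinite, singular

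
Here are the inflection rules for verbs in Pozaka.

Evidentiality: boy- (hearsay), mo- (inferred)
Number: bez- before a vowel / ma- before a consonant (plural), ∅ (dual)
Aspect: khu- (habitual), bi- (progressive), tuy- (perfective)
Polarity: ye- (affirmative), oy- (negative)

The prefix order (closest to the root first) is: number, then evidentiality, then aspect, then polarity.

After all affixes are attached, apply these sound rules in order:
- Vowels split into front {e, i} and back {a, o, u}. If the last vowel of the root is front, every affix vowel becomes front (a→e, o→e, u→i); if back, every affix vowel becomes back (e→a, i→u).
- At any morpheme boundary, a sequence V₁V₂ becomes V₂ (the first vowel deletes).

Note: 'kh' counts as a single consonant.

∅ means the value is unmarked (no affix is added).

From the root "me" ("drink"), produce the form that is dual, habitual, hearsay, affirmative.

yekhibeyme

number = dual: zero marking, form stays me.
Attach evidentiality hearsay boy- → boyme.
Attach aspect habitual khu- → khuboyme.
Attach polarity affirmative ye- → yekhuboyme.
Apply vowel harmony: yekhuboyme → yekhibeyme.
Vowel deletion: no change.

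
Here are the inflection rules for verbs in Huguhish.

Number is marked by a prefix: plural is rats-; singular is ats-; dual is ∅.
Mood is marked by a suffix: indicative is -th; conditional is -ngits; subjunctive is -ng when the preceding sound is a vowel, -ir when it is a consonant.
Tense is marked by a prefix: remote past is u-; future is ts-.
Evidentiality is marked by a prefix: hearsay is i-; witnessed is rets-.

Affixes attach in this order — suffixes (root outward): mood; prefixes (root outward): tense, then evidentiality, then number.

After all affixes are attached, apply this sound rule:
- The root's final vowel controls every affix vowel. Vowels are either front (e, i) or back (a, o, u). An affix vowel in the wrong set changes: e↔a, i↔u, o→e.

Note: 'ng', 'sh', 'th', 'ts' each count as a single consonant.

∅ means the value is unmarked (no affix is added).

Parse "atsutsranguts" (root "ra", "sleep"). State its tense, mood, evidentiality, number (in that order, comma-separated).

Segment: ats-i-ts-ra-ngits.
tense: ts- → future.
mood: -ngits → conditional.
evidentiality: i- → hearsay.
number: ats- → singular.

future, conditional, hearsay, singular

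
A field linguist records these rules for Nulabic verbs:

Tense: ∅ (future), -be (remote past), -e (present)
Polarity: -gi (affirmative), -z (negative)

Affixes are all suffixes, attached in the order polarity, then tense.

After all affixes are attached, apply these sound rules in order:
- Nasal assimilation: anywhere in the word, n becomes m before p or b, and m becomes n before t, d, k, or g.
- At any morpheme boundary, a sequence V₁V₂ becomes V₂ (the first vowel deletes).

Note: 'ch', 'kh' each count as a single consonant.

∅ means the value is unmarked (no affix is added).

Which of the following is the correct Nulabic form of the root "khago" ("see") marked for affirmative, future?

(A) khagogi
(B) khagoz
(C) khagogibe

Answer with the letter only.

Attach polarity affirmative -gi → khagogi.
tense = future: zero marking, form stays khagogi.
Nasal assimilation: no change.
Vowel deletion: no change.
So the correct form is khagogi, option (A).
(B) khagoz is wrong: it uses negative instead of affirmative for polarity.
(C) khagogibe is wrong: it uses remote past instead of future for tense.

A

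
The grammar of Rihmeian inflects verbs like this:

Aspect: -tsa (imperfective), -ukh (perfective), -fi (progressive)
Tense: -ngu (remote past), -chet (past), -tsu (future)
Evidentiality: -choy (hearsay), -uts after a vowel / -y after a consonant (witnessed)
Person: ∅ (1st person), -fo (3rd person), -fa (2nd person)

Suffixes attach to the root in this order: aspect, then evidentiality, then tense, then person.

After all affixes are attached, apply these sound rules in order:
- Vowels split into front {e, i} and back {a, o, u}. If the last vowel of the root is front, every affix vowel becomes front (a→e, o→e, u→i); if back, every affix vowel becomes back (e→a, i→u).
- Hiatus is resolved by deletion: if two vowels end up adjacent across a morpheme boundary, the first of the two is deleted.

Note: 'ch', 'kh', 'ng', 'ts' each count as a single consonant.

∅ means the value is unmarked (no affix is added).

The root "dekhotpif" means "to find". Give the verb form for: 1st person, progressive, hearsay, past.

Attach aspect progressive -fi → dekhotpiffi.
Attach evidentiality hearsay -choy → dekhotpiffichoy.
Attach tense past -chet → dekhotpiffichoychet.
person = 1st person: zero marking, form stays dekhotpiffichoychet.
Apply vowel harmony: dekhotpiffichoychet → dekhotpifficheychet.
Vowel deletion: no change.

dekhotpifficheychet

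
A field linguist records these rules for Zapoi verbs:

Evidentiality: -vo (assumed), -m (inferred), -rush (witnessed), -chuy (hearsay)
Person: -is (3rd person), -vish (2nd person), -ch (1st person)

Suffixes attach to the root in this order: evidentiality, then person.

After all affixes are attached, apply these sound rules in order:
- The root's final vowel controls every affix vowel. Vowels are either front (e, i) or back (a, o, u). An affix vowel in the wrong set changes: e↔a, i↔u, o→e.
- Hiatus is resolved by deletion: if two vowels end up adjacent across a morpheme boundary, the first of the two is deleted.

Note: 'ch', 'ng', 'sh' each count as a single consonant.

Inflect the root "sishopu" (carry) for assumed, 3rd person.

sishopuvus

Attach evidentiality assumed -vo → sishopuvo.
Attach person 3rd person -is → sishopuvois.
Apply vowel harmony: sishopuvois → sishopuvous.
Apply vowel deletion: sishopuvous → sishopuvus.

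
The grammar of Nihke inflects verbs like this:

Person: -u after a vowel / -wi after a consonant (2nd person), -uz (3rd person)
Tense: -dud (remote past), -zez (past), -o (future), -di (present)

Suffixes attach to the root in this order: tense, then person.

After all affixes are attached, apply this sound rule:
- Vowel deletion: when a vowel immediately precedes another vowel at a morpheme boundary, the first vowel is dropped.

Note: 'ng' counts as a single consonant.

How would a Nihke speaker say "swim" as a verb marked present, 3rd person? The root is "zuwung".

zuwungduz

Attach tense present -di → zuwungdi.
Attach person 3rd person -uz → zuwungdiuz.
Apply vowel deletion: zuwungdiuz → zuwungduz.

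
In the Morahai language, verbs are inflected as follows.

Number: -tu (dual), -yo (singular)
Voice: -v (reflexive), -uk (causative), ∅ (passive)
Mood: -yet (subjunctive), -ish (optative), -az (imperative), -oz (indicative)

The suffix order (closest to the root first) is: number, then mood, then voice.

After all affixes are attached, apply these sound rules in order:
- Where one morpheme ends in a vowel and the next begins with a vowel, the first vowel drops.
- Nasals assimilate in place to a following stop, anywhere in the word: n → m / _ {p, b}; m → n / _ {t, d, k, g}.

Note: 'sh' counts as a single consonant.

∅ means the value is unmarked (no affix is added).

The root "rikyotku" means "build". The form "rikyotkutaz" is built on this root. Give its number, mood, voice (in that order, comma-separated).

dual, imperative, passive

Segment: rikyotku-tu-az.
number: -tu → dual.
mood: -az → imperative.
voice: ∅ → passive.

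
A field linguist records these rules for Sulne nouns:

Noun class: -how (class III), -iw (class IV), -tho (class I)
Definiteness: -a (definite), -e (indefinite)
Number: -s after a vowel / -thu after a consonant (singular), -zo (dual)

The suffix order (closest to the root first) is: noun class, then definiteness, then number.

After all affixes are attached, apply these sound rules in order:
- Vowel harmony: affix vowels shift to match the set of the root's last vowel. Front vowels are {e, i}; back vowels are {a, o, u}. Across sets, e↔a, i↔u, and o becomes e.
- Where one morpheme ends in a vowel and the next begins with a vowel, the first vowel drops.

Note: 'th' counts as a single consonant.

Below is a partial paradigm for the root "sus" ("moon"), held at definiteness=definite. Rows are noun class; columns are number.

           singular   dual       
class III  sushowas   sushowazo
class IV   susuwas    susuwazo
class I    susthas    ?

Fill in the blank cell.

Attach noun class class I -tho → sustho.
Attach definiteness definite -a → susthoa.
Attach number dual -zo → susthoazo.
Vowel harmony: no change.
Apply vowel deletion: susthoazo → susthazo.

susthazo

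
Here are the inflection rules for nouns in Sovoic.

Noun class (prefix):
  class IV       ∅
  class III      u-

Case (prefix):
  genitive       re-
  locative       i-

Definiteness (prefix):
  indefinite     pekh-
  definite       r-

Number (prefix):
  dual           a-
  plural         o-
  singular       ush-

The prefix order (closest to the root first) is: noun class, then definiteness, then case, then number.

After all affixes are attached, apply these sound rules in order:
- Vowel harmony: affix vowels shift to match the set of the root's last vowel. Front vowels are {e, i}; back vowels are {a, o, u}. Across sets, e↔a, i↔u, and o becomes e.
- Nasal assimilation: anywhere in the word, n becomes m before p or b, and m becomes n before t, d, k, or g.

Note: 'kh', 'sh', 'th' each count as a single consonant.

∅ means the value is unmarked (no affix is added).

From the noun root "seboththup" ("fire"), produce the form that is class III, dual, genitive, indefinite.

arapakhuseboththup

Attach noun class class III u- → useboththup.
Attach definiteness indefinite pekh- → pekhuseboththup.
Attach case genitive re- → repekhuseboththup.
Attach number dual a- → arepekhuseboththup.
Apply vowel harmony: arepekhuseboththup → arapakhuseboththup.
Nasal assimilation: no change.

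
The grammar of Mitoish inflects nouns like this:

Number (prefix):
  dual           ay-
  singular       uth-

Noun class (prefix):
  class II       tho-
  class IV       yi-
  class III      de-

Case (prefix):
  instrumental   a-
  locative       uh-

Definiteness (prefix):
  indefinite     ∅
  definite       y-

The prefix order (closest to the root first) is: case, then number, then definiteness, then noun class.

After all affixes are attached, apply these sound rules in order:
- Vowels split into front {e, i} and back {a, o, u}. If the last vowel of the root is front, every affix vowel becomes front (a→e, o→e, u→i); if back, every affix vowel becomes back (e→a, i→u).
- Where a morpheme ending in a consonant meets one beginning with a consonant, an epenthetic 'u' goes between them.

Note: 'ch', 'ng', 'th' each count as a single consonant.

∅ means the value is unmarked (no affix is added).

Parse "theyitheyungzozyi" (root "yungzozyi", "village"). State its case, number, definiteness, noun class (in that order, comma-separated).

instrumental, singular, definite, class II

Segment: tho-y-uth-a-yungzozyi.
case: a- → instrumental.
number: uth- → singular.
definiteness: y- → definite.
noun class: tho- → class II.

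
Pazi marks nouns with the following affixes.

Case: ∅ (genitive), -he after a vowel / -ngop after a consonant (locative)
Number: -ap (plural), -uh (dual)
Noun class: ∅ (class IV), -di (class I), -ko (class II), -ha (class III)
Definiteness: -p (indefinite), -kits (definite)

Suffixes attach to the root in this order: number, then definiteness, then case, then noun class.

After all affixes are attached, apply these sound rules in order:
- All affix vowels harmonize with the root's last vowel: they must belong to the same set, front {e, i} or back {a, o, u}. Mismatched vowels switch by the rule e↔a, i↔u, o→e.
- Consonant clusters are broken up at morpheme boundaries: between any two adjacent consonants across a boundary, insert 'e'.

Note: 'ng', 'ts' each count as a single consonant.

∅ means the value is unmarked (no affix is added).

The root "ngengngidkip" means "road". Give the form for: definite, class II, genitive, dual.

ngengngidkipihekitseke

Attach number dual -uh → ngengngidkipuh.
Attach definiteness definite -kits → ngengngidkipuhkits.
case = genitive: zero marking, form stays ngengngidkipuhkits.
Attach noun class class II -ko → ngengngidkipuhkitsko.
Apply vowel harmony: ngengngidkipuhkitsko → ngengngidkipihkitske.
Apply epenthesis: ngengngidkipihkitske → ngengngidkipihekitseke.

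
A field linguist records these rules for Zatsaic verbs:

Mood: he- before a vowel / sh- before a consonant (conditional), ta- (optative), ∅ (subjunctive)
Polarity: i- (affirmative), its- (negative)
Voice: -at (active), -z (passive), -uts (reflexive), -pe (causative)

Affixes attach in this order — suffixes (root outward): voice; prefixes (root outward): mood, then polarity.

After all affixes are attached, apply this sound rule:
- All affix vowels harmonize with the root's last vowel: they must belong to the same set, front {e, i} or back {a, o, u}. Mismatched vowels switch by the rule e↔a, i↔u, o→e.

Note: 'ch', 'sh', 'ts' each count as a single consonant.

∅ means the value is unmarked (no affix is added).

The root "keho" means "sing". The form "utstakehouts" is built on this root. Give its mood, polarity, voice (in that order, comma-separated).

optative, negative, reflexive

Segment: its-ta-keho-uts.
mood: ta- → optative.
polarity: its- → negative.
voice: -uts → reflexive.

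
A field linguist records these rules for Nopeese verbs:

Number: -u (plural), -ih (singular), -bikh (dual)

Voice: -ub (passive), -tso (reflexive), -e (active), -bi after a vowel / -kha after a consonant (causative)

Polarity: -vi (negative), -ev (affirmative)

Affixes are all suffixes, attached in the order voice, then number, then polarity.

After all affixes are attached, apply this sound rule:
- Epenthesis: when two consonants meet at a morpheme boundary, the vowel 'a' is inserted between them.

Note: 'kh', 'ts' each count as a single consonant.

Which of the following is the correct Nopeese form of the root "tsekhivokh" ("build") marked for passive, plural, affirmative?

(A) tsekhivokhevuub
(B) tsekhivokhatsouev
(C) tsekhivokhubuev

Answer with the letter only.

Attach voice passive -ub → tsekhivokhub.
Attach number plural -u → tsekhivokhubu.
Attach polarity affirmative -ev → tsekhivokhubuev.
Epenthesis: no change.
So the correct form is tsekhivokhubuev, option (C).
(B) tsekhivokhatsouev is wrong: it uses reflexive instead of passive for voice.
(A) tsekhivokhevuub is wrong: it has the affixes in the wrong order.

C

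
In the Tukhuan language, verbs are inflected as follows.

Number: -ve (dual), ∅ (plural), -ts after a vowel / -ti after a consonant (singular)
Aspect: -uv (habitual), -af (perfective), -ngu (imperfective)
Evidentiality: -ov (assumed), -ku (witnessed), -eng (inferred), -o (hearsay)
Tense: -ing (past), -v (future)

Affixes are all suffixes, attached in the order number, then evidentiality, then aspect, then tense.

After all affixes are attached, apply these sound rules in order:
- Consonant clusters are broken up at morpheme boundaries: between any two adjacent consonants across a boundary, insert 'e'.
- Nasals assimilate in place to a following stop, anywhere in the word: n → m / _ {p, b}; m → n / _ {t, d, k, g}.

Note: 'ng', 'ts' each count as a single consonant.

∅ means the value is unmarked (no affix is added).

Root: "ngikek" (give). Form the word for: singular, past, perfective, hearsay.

Attach number singular -ti (after consonant 'k') → ngikekti.
Attach evidentiality hearsay -o → ngikektio.
Attach aspect perfective -af → ngikektioaf.
Attach tense past -ing → ngikektioafing.
Apply epenthesis: ngikektioafing → ngikeketioafing.
Nasal assimilation: no change.

ngikeketioafing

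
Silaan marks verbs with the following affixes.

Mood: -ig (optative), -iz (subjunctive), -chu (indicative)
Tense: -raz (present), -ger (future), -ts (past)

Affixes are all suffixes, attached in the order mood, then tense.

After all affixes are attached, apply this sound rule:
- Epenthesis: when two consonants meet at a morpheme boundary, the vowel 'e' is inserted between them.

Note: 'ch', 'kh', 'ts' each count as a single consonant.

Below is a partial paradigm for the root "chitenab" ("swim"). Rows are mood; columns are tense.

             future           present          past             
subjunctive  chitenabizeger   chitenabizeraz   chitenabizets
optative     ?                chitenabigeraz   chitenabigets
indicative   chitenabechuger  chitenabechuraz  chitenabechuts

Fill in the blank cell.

Attach mood optative -ig → chitenabig.
Attach tense future -ger → chitenabigger.
Apply epenthesis: chitenabigger → chitenabigeger.

chitenabigeger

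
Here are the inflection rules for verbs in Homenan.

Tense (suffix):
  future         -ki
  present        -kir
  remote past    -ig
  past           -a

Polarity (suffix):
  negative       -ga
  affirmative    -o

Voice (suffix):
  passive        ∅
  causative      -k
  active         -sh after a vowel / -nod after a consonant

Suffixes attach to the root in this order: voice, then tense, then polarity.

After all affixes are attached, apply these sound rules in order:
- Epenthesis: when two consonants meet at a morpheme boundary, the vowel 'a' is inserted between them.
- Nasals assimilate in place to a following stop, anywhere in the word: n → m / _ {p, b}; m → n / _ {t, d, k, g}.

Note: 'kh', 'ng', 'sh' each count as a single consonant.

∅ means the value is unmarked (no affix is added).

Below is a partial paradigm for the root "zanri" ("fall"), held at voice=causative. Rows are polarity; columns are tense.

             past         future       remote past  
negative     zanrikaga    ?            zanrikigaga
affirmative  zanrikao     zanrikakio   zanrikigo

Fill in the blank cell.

zanrikakiga

Attach voice causative -k → zanrik.
Attach tense future -ki → zanrikki.
Attach polarity negative -ga → zanrikkiga.
Apply epenthesis: zanrikkiga → zanrikakiga.
Nasal assimilation: no change.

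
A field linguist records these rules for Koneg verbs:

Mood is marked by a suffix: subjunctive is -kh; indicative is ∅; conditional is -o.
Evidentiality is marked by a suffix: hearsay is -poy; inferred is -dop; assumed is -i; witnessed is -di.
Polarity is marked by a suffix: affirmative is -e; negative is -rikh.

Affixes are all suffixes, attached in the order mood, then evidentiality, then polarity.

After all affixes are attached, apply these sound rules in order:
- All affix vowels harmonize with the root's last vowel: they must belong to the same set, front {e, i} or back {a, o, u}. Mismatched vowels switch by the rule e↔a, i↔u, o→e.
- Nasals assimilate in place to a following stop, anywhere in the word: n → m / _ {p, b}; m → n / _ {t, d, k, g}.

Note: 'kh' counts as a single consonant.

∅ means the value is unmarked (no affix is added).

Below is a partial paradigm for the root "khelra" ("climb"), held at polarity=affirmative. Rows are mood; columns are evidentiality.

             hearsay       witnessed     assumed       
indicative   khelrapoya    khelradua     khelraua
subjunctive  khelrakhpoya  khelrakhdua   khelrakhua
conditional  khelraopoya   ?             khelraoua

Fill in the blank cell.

Attach mood conditional -o → khelrao.
Attach evidentiality witnessed -di → khelraodi.
Attach polarity affirmative -e → khelraodie.
Apply vowel harmony: khelraodie → khelraodua.
Nasal assimilation: no change.

khelraodua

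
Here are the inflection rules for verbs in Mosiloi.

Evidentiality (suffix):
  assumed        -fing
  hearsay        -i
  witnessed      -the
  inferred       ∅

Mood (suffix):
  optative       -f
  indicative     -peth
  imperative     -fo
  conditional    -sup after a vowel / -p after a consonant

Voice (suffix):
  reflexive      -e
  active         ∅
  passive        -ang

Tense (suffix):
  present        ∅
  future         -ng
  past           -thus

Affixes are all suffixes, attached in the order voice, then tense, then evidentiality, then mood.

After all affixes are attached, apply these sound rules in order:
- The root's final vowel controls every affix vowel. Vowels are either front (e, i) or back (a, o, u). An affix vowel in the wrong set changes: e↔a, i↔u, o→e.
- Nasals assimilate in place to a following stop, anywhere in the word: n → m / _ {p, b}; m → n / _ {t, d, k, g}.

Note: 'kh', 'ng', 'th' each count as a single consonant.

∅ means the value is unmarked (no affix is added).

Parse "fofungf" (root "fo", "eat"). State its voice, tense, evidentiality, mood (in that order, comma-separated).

Segment: fo-fing-f.
voice: ∅ → active.
tense: ∅ → present.
evidentiality: -fing → assumed.
mood: -f → optative.

active, present, assumed, optative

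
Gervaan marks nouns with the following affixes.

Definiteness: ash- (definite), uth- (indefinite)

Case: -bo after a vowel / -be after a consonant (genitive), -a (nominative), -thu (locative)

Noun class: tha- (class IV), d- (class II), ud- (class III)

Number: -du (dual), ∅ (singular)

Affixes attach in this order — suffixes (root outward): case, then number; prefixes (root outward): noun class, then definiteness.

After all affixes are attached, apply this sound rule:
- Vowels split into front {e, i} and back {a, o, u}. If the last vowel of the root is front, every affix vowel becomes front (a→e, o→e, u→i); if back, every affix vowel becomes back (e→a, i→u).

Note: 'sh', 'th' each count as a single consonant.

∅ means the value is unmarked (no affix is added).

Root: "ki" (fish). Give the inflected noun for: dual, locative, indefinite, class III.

Attach noun class class III ud- → udki.
Attach case locative -thu → udkithu.
Attach definiteness indefinite uth- → uthudkithu.
Attach number dual -du → uthudkithudu.
Apply vowel harmony: uthudkithudu → ithidkithidi.

ithidkithidi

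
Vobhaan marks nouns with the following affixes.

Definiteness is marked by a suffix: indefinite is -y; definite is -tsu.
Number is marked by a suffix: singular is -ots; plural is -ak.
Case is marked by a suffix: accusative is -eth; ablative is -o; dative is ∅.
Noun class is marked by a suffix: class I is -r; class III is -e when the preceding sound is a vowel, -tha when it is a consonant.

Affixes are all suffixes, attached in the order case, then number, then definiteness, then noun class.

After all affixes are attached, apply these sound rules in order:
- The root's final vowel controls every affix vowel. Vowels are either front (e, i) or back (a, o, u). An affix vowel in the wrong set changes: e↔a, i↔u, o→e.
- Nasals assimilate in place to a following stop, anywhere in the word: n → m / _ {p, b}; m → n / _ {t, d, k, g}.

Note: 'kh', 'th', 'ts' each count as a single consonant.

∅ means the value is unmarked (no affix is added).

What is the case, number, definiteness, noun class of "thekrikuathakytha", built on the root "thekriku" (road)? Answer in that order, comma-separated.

Segment: thekriku-eth-ak-y-tha.
case: -eth → accusative.
number: -ak → plural.
definiteness: -y → indefinite.
noun class: -e/tha → class III.

accusative, plural, indefinite, class III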